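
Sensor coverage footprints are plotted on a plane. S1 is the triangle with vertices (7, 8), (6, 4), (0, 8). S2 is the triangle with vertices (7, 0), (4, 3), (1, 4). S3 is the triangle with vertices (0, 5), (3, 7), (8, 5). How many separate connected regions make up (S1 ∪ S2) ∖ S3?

3

(S1 ∪ S2) ∖ S3 splits into 3 disjoint pieces (area 0.875, area 9.0568, area 3).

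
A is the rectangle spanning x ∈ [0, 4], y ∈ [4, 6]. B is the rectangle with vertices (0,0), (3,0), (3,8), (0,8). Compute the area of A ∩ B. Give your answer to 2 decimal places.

|A∩B|: x∈[0,3], y∈[4,6] → 3·2 = 6.

6.00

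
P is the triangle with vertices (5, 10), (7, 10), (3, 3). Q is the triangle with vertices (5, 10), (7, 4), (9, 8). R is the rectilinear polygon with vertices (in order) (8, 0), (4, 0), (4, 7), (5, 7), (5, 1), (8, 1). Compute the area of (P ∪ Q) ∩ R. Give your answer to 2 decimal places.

The region (P ∪ Q) ∩ R is the polygon with vertices (4,4.75), (4,6.5), (4.143,7), (5,7), (5,6.5).
By the shoelace formula its area is 1.34.

1.34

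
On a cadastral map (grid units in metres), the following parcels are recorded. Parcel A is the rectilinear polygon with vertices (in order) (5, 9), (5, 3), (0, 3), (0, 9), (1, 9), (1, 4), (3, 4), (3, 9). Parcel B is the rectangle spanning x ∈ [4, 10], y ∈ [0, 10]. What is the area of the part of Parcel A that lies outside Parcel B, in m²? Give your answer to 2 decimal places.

14.00

|Parcel A| = 20, |Parcel A∩Parcel B| = 6.
|Parcel A ∖ Parcel B| = |Parcel A| − |Parcel A∩Parcel B| = 20 − 6 = 14.00.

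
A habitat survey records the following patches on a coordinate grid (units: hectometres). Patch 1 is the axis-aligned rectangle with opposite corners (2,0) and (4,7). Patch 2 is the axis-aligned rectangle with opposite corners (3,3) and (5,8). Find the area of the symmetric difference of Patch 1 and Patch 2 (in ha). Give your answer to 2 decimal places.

16.00

|Patch 1∩Patch 2|: x∈[3,4], y∈[3,7] → 1·4 = 4.
|Patch 1 △ Patch 2| = |Patch 1| + |Patch 2| − 2·|Patch 1∩Patch 2| = 14 + 10 − 8 = 16.00.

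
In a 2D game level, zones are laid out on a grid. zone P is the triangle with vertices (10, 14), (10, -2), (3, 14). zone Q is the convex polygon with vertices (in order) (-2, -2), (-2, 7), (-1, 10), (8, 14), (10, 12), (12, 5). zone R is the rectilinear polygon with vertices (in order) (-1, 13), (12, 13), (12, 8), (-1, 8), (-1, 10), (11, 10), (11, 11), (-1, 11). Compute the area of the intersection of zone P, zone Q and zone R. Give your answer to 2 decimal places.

20.38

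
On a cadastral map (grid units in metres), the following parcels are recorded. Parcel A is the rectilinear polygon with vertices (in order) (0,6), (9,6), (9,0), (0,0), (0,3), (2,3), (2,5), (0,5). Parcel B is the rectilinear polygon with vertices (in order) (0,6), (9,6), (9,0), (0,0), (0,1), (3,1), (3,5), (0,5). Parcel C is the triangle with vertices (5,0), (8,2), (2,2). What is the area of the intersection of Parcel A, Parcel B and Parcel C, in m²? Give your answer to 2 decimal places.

5.67

The intersection is the polygon with vertices (3,2), (8,2), (5,0), (3,1.333).
By the shoelace formula its area is 5.67.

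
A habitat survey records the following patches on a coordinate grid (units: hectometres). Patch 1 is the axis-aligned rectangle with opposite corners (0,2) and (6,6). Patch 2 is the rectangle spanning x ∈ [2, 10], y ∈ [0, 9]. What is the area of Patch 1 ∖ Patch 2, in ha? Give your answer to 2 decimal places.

8.00

|Patch 1∩Patch 2|: x∈[2,6], y∈[2,6] → 4·4 = 16.
|Patch 1| = 24.
|Patch 1 ∖ Patch 2| = |Patch 1| − |Patch 1∩Patch 2| = 24 − 16 = 8.00.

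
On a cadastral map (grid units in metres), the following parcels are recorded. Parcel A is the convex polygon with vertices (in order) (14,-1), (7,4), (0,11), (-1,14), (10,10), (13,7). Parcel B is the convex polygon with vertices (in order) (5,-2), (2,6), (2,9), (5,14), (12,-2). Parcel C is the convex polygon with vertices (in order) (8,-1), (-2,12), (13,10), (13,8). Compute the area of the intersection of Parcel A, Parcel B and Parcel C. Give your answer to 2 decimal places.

The intersection is the polygon with vertices (2,9), (3.37,11.284), (6.363,10.885), (9.993,2.587), (9.704,2.068), (7,4).
By the shoelace formula its area is 30.14.

30.14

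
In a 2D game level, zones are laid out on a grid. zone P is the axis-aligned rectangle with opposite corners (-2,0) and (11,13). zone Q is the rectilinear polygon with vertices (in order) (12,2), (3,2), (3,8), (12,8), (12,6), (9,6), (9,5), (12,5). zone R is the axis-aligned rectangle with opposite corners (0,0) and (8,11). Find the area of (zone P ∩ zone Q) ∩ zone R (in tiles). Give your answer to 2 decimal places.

30.00

The region (zone P ∩ zone Q) ∩ zone R is the polygon with vertices (3,2), (3,8), (8,8), (8,2).
By the shoelace formula its area is 30.00.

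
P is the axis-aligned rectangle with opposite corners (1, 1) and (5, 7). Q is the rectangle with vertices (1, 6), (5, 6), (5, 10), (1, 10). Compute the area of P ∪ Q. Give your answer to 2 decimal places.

36.00

By inclusion–exclusion:
Individual areas: |P| = 24, |Q| = 16.
|P∩Q|: x∈[1,5], y∈[6,7] → 4·1 = 4.
|P ∪ Q| = 40 − 4 = 36.00.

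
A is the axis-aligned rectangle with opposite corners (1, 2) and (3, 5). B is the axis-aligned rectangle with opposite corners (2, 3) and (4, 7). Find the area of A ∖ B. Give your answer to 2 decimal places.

|A∩B|: x∈[2,3], y∈[3,5] → 1·2 = 2.
|A| = 6.
|A ∖ B| = |A| − |A∩B| = 6 − 2 = 4.00.

4.00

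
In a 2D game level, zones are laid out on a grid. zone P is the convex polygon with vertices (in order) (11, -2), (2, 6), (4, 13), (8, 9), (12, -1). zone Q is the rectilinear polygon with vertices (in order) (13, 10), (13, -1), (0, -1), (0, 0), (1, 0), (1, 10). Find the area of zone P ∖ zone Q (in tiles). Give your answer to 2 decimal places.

6.85

|zone P| = 62.5, |zone P∩zone Q| = 55.6518.
|zone P ∖ zone Q| = |zone P| − |zone P∩zone Q| = 62.5 − 55.6518 = 6.85.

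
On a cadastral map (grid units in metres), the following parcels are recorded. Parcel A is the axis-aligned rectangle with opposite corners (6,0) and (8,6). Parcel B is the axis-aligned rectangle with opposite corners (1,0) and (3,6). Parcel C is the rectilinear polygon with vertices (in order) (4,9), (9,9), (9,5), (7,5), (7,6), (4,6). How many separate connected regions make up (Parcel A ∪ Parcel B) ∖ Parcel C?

2

(Parcel A ∪ Parcel B) ∖ Parcel C splits into 2 disjoint pieces (area 11, area 12).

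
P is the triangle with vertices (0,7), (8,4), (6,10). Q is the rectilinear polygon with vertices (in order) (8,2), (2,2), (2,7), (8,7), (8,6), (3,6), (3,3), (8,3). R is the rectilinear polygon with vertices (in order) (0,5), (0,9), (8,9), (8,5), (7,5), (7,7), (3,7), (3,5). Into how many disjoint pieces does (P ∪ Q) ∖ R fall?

3

(P ∪ Q) ∖ R splits into 3 disjoint pieces (area 1.1667, area 8.1458, area 8).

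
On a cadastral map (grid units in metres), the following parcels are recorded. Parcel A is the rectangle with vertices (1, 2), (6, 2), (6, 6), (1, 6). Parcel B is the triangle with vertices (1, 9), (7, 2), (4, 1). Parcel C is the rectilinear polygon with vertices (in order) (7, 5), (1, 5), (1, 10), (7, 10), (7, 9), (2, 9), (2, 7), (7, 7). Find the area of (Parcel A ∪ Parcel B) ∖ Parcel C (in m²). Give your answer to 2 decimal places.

17.57

|Parcel A ∪ Parcel B| = 24.4405.
|(Parcel A ∪ Parcel B) ∩ Parcel C| = 6.872.
|(Parcel A ∪ Parcel B) ∖ Parcel C| = 24.4405 − 6.872 = 17.57.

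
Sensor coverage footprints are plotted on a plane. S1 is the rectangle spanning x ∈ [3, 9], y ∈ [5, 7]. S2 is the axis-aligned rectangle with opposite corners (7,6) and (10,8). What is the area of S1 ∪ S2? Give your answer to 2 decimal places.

By inclusion–exclusion:
Individual areas: |S1| = 12, |S2| = 6.
|S1∩S2|: x∈[7,9], y∈[6,7] → 2·1 = 2.
|S1 ∪ S2| = 18 − 2 = 16.00.

16.00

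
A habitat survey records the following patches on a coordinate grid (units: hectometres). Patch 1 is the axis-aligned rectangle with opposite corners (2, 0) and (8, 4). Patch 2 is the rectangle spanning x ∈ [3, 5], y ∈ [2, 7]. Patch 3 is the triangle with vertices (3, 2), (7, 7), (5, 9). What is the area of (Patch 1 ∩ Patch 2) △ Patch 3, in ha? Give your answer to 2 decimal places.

|Patch 1 ∩ Patch 2| = 4.
|(Patch 1 ∩ Patch 2) ∩ Patch 3| = 1.0286.
|(Patch 1 ∩ Patch 2) △ Patch 3| = 4 + 9 − 2.0571 = 10.94.

10.94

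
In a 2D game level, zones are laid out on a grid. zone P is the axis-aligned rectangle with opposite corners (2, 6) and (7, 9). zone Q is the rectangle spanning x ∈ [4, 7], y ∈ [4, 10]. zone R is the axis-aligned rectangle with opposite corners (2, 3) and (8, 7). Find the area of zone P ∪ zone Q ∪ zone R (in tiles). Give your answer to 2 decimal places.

By inclusion–exclusion:
Individual areas: |zone P| = 15, |zone Q| = 18, |zone R| = 24.
|zone P∩zone Q|: x∈[4,7], y∈[6,9] → 3·3 = 9.
|zone P∩zone R|: x∈[2,7], y∈[6,7] → 5·1 = 5.
|zone Q∩zone R|: x∈[4,7], y∈[4,7] → 3·3 = 9.
|zone P∩zone Q∩zone R| = 3.
|zone P ∪ zone Q ∪ zone R| = 57 − 23 + 3 = 37.00.

37.00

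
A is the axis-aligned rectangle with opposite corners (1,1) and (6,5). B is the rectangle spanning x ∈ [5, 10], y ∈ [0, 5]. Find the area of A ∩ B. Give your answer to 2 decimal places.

|A∩B|: x∈[5,6], y∈[1,5] → 1·4 = 4.

4.00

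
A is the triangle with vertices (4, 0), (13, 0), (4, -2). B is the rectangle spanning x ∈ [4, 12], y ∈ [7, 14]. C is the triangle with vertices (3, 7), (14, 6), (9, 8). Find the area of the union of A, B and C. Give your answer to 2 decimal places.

By inclusion–exclusion:
Individual areas: |A| = 9, |B| = 56, |C| = 8.5.
|A∩B| = 0.
|A∩C| = 0.
|B∩C| = 4.1667.
|A∩B∩C| = 0.
|A ∪ B ∪ C| = 73.5 − 4.1667 + 0 = 69.33.

69.33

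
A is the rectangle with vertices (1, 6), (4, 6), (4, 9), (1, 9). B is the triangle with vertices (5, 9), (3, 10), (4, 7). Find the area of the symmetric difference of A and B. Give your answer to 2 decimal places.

|A| = 9, |B| = 2.5, |A∩B| = 0.6667.
|A △ B| = |A| + |B| − 2·|A∩B| = 9 + 2.5 − 1.3333 = 10.17.

10.17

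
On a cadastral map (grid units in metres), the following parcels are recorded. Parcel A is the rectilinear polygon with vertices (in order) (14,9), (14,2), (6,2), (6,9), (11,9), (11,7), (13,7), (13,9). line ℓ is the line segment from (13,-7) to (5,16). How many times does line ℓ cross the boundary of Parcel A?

The segment meets the boundary at (7.435,9), (9.87,2).

2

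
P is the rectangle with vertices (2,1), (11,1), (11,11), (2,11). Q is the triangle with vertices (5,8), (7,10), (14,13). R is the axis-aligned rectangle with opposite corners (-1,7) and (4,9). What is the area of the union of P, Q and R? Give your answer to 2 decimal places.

97.07

By inclusion–exclusion:
Individual areas: |P| = 90, |Q| = 4, |R| = 10.
|P∩Q| = 2.9333.
|P∩R|: x∈[2,4], y∈[7,9] → 2·2 = 4.
|Q∩R| = 0.
|P∩Q∩R| = 0.
|P ∪ Q ∪ R| = 104 − 6.9333 + 0 = 97.07.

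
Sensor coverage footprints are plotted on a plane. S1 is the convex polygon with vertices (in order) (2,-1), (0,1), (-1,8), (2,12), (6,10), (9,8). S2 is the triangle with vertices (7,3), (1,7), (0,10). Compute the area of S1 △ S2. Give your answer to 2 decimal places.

65.53

|S1| = 72, |S2| = 7, |S1∩S2| = 6.7358.
|S1 △ S2| = |S1| + |S2| − 2·|S1∩S2| = 72 + 7 − 13.4715 = 65.53.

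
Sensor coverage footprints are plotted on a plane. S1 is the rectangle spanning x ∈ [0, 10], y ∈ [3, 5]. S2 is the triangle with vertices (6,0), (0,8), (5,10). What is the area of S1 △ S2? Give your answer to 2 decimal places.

35.60

|S1| = 20, |S2| = 26, |S1∩S2| = 5.2.
|S1 △ S2| = |S1| + |S2| − 2·|S1∩S2| = 20 + 26 − 10.4 = 35.60.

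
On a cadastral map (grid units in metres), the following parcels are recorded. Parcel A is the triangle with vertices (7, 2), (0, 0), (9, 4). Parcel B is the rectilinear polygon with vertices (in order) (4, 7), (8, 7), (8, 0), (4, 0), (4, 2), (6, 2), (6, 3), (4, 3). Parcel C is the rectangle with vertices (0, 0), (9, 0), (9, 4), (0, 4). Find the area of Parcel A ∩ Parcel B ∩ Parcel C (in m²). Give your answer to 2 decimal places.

The intersection is the polygon with vertices (4,1.778), (4.5,2), (6,2), (6,2.667), (8,3.556), (8,3), (7,2), (4,1.143).
By the shoelace formula its area is 2.95.

2.95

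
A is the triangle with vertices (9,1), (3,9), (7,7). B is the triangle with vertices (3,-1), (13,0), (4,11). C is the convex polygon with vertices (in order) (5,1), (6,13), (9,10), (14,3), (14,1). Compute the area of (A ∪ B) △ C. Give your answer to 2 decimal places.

67.54

|A ∪ B| = 59.75.
|(A ∪ B) ∩ C| = 28.6066.
|(A ∪ B) △ C| = 59.75 + 65 − 57.2131 = 67.54.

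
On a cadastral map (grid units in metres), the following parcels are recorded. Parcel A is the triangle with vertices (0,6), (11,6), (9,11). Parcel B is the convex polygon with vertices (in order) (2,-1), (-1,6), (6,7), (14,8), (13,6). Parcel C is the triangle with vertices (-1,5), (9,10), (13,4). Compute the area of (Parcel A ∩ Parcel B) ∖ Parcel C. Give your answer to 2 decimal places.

|Parcel A ∩ Parcel B| = 9.4634.
|(Parcel A ∩ Parcel B) ∩ Parcel C| = 9.1595.
|(Parcel A ∩ Parcel B) ∖ Parcel C| = 9.4634 − 9.1595 = 0.30.

0.30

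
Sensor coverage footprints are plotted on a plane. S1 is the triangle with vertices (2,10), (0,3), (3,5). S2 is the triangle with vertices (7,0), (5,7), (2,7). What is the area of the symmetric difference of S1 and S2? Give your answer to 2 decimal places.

18.30

|S1| = 8.5, |S2| = 10.5, |S1∩S2| = 0.35.
|S1 △ S2| = |S1| + |S2| − 2·|S1∩S2| = 8.5 + 10.5 − 0.7 = 18.30.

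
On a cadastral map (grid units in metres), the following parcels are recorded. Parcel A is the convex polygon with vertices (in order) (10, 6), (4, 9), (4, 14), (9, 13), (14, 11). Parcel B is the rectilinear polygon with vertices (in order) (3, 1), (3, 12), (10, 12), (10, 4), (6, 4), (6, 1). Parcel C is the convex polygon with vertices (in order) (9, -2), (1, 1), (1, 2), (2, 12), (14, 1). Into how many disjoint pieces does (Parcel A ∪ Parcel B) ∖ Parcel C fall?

(Parcel A ∪ Parcel B) ∖ Parcel C is a single connected region.

1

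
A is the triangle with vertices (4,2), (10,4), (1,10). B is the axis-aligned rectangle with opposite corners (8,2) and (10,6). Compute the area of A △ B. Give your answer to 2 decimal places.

31.00

|A| = 27, |B| = 8, |A∩B| = 2.
|A △ B| = |A| + |B| − 2·|A∩B| = 27 + 8 − 4 = 31.00.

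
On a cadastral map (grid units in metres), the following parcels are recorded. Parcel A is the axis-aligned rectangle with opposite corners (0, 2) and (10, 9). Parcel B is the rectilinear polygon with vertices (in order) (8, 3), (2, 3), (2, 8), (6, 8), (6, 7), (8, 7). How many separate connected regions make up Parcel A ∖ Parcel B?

1

Parcel A ∖ Parcel B is a single connected region.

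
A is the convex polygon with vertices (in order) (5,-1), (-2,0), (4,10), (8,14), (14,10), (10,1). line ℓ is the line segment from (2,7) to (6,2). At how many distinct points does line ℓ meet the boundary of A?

The segment meets the boundary at (2.114,6.857).

1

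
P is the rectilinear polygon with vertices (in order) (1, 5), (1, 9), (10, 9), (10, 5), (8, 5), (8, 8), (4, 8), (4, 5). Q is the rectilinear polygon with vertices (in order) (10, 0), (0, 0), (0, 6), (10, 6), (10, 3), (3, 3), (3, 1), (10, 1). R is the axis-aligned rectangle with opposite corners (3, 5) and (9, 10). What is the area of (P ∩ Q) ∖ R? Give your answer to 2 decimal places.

3.00

|P ∩ Q| = 5.
|(P ∩ Q) ∩ R| = 2.
|(P ∩ Q) ∖ R| = 5 − 2 = 3.00.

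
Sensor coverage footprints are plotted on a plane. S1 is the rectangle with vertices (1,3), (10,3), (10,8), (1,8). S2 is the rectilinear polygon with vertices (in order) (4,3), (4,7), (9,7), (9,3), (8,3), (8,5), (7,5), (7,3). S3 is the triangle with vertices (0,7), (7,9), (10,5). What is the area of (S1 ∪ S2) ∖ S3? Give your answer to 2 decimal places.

30.37

|S1 ∪ S2| = 45.
|(S1 ∪ S2) ∩ S3| = 14.6321.
|(S1 ∪ S2) ∖ S3| = 45 − 14.6321 = 30.37.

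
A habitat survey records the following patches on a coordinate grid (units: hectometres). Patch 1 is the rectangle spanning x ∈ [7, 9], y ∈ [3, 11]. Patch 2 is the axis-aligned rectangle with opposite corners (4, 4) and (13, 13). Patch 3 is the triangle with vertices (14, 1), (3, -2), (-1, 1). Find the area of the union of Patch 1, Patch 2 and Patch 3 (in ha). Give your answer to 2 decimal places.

By inclusion–exclusion:
Individual areas: |Patch 1| = 16, |Patch 2| = 81, |Patch 3| = 22.5.
|Patch 1∩Patch 2|: x∈[7,9], y∈[4,11] → 2·7 = 14.
|Patch 1∩Patch 3| = 0.
|Patch 2∩Patch 3| = 0.
|Patch 1∩Patch 2∩Patch 3| = 0.
|Patch 1 ∪ Patch 2 ∪ Patch 3| = 119.5 − 14 + 0 = 105.50.

105.50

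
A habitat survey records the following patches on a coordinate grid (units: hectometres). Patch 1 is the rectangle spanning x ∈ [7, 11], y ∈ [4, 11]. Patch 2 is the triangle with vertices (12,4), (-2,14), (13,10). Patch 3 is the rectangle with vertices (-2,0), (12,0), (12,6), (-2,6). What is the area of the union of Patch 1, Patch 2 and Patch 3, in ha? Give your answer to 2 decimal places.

By inclusion–exclusion:
Individual areas: |Patch 1| = 28, |Patch 2| = 47, |Patch 3| = 84.
|Patch 1∩Patch 2| = 19.0202.
|Patch 1∩Patch 3|: x∈[7,11], y∈[4,6] → 4·2 = 8.
|Patch 2∩Patch 3| = 2.8.
|Patch 1∩Patch 2∩Patch 3| = 1.1571.
|Patch 1 ∪ Patch 2 ∪ Patch 3| = 159 − 29.8202 + 1.1571 = 130.34.

130.34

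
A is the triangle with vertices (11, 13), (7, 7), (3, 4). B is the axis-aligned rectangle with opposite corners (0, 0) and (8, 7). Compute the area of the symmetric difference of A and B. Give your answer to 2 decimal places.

|A| = 6, |B| = 56, |A∩B| = 2.
|A △ B| = |A| + |B| − 2·|A∩B| = 6 + 56 − 4 = 58.00.

58.00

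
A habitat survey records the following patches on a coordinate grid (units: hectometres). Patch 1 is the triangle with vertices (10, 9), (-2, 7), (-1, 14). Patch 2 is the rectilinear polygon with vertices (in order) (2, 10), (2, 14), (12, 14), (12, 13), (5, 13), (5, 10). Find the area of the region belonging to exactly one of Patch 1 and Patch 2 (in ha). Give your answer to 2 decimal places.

|Patch 1| = 41, |Patch 2| = 19, |Patch 1∩Patch 2| = 5.8636.
|Patch 1 △ Patch 2| = |Patch 1| + |Patch 2| − 2·|Patch 1∩Patch 2| = 41 + 19 − 11.7273 = 48.27.

48.27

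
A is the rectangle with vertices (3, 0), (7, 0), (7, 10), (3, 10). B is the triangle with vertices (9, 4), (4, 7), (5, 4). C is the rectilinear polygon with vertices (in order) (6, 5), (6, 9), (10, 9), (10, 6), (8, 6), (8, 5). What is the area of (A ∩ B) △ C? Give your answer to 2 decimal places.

17.80

|A ∩ B| = 4.8.
|(A ∩ B) ∩ C| = 0.5.
|(A ∩ B) △ C| = 4.8 + 14 − 1 = 17.80.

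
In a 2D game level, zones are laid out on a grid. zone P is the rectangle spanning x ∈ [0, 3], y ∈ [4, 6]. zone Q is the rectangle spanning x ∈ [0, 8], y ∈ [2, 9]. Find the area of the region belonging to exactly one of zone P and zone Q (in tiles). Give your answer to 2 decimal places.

|zone P∩zone Q|: x∈[0,3], y∈[4,6] → 3·2 = 6.
|zone P △ zone Q| = |zone P| + |zone Q| − 2·|zone P∩zone Q| = 6 + 56 − 12 = 50.00.

50.00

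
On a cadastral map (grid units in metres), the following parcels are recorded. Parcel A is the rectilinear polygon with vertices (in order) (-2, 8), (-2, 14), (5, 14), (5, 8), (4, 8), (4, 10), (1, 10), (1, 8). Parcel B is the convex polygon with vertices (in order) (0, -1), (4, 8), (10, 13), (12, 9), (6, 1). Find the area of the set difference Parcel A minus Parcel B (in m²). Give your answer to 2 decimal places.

|Parcel A| = 36, |Parcel A∩Parcel B| = 0.4167.
|Parcel A ∖ Parcel B| = |Parcel A| − |Parcel A∩Parcel B| = 36 − 0.4167 = 35.58.

35.58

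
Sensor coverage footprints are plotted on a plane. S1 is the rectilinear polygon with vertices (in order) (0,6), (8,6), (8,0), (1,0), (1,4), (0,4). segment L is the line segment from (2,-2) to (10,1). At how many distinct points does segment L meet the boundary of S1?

2

The segment meets the boundary at (8,0.25), (7.333,0).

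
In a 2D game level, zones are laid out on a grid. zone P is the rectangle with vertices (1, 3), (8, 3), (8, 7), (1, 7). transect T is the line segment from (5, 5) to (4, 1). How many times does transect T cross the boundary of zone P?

The segment meets the boundary at (4.5,3).

1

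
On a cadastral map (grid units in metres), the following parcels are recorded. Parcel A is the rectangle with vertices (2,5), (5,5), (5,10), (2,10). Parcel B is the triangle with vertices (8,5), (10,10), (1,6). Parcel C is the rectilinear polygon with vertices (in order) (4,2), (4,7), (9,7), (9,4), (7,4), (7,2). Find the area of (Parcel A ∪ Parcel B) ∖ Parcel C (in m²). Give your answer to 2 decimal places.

|Parcel A ∪ Parcel B| = 29.0952.
|(Parcel A ∪ Parcel B) ∩ Parcel C| = 8.1571.
|(Parcel A ∪ Parcel B) ∖ Parcel C| = 29.0952 − 8.1571 = 20.94.

20.94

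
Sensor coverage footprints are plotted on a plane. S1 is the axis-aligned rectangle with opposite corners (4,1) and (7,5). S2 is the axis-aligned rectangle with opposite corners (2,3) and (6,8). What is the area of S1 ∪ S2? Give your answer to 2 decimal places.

By inclusion–exclusion:
Individual areas: |S1| = 12, |S2| = 20.
|S1∩S2|: x∈[4,6], y∈[3,5] → 2·2 = 4.
|S1 ∪ S2| = 32 − 4 = 28.00.

28.00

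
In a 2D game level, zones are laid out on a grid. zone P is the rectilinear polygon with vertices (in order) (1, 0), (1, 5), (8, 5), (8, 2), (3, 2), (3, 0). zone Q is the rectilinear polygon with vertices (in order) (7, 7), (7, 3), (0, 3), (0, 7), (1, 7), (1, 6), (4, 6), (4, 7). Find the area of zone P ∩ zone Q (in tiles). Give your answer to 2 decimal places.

The intersection is the polygon with vertices (1,5), (7,5), (7,3), (1,3).
By the shoelace formula its area is 12.00.

12.00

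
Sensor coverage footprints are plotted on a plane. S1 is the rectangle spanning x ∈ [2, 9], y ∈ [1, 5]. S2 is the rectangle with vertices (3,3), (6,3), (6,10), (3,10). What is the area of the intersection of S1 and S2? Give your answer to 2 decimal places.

6.00

|S1∩S2|: x∈[3,6], y∈[3,5] → 3·2 = 6.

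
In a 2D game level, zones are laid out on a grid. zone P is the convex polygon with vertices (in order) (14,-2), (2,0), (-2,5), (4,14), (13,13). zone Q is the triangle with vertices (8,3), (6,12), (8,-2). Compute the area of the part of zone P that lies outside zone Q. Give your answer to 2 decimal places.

181.07

|zone P| = 186, |zone P∩zone Q| = 4.9268.
|zone P ∖ zone Q| = |zone P| − |zone P∩zone Q| = 186 − 4.9268 = 181.07.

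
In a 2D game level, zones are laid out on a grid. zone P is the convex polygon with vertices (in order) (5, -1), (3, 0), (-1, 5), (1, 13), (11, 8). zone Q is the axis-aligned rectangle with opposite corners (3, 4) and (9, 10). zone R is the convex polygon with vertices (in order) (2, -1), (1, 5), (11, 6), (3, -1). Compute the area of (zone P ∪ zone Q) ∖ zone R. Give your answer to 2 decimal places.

|zone P ∪ zone Q| = 94.3333.
|(zone P ∪ zone Q) ∩ zone R| = 30.0047.
|(zone P ∪ zone Q) ∖ zone R| = 94.3333 − 30.0047 = 64.33.

64.33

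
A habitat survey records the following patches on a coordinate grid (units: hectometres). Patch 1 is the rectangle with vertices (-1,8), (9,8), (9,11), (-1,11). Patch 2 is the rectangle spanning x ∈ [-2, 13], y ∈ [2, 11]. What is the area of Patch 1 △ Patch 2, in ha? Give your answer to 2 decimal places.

105.00

|Patch 1∩Patch 2|: x∈[-1,9], y∈[8,11] → 10·3 = 30.
|Patch 1 △ Patch 2| = |Patch 1| + |Patch 2| − 2·|Patch 1∩Patch 2| = 30 + 135 − 60 = 105.00.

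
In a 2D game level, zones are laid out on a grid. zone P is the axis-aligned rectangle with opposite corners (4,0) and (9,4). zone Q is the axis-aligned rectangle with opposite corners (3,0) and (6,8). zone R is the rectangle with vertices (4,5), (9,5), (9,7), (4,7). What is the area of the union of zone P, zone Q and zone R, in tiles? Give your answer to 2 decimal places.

42.00

By inclusion–exclusion:
Individual areas: |zone P| = 20, |zone Q| = 24, |zone R| = 10.
|zone P∩zone Q|: x∈[4,6], y∈[0,4] → 2·4 = 8.
|zone P∩zone R| = 0 (no overlap).
|zone Q∩zone R|: x∈[4,6], y∈[5,7] → 2·2 = 4.
|zone P∩zone Q∩zone R| = 0.
|zone P ∪ zone Q ∪ zone R| = 54 − 12 + 0 = 42.00.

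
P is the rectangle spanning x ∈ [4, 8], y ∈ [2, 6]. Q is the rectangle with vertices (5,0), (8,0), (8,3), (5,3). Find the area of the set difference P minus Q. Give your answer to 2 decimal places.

|P∩Q|: x∈[5,8], y∈[2,3] → 3·1 = 3.
|P| = 16.
|P ∖ Q| = |P| − |P∩Q| = 16 − 3 = 13.00.

13.00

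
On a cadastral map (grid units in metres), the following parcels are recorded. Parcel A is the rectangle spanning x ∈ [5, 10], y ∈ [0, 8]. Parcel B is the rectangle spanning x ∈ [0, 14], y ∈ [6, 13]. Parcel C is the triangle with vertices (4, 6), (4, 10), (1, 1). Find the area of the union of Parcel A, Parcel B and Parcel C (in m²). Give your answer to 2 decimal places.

131.33

By inclusion–exclusion:
Individual areas: |Parcel A| = 40, |Parcel B| = 98, |Parcel C| = 6.
|Parcel A∩Parcel B|: x∈[5,10], y∈[6,8] → 5·2 = 10.
|Parcel A∩Parcel C| = 0.
|Parcel B∩Parcel C| = 2.6667.
|Parcel A∩Parcel B∩Parcel C| = 0.
|Parcel A ∪ Parcel B ∪ Parcel C| = 144 − 12.6667 + 0 = 131.33.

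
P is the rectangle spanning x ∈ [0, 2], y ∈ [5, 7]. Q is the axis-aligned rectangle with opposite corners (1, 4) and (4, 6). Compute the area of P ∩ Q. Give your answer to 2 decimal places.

1.00

|P∩Q|: x∈[1,2], y∈[5,6] → 1·1 = 1.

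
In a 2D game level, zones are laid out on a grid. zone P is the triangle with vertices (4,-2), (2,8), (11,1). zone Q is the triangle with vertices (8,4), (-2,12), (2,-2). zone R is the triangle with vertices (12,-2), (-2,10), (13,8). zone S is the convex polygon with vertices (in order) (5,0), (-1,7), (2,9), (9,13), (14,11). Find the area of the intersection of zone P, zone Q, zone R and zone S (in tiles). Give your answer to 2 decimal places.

The intersection is the polygon with vertices (6.615,2.615), (2.345,6.276), (2,8), (7.625,3.625).
By the shoelace formula its area is 8.10.

8.10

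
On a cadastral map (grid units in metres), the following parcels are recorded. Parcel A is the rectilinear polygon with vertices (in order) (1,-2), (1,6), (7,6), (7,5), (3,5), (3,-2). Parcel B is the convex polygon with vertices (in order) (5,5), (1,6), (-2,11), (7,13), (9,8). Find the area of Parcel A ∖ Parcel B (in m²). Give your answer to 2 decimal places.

|Parcel A| = 20, |Parcel A∩Parcel B| = 2.6667.
|Parcel A ∖ Parcel B| = |Parcel A| − |Parcel A∩Parcel B| = 20 − 2.6667 = 17.33.

17.33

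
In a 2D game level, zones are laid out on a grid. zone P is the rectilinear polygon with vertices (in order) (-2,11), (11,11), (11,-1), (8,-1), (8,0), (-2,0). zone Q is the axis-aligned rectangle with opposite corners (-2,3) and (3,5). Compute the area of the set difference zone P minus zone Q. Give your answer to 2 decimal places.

|zone P| = 146, |zone P∩zone Q| = 10.
|zone P ∖ zone Q| = |zone P| − |zone P∩zone Q| = 146 − 10 = 136.00.

136.00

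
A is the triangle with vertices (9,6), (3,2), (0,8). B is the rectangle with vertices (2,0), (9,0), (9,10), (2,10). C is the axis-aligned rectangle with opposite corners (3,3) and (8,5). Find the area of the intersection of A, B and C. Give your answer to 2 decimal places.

6.00

The intersection is the polygon with vertices (4.5,3), (3,3), (3,5), (7.5,5).
By the shoelace formula its area is 6.00.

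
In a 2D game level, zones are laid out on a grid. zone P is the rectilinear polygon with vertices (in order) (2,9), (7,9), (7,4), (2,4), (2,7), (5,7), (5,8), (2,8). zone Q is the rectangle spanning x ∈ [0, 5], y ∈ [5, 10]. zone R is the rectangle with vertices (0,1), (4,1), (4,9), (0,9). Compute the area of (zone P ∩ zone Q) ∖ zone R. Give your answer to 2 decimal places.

|zone P ∩ zone Q| = 9.
|(zone P ∩ zone Q) ∩ zone R| = 6.
|(zone P ∩ zone Q) ∖ zone R| = 9 − 6 = 3.00.

3.00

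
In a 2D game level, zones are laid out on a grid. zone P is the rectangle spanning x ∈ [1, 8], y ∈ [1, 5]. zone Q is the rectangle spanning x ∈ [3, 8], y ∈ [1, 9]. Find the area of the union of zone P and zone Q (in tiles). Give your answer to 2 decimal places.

By inclusion–exclusion:
Individual areas: |zone P| = 28, |zone Q| = 40.
|zone P∩zone Q|: x∈[3,8], y∈[1,5] → 5·4 = 20.
|zone P ∪ zone Q| = 68 − 20 = 48.00.

48.00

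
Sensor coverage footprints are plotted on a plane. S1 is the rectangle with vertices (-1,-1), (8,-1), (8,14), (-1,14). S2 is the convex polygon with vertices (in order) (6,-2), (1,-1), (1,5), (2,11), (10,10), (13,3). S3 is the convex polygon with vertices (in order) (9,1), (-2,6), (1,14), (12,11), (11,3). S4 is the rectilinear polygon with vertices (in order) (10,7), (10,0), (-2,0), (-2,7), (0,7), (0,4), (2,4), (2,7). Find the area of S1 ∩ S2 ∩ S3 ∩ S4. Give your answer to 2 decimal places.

The intersection is the polygon with vertices (8,1.454), (2,4.182), (2,7), (8,7).
By the shoelace formula its area is 25.09.

25.09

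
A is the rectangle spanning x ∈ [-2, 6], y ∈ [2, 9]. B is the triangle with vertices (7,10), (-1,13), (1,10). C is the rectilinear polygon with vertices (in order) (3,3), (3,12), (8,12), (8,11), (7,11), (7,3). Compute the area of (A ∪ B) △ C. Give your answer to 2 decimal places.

60.00

|A ∪ B| = 65.
|(A ∪ B) ∩ C| = 21.
|(A ∪ B) △ C| = 65 + 37 − 42 = 60.00.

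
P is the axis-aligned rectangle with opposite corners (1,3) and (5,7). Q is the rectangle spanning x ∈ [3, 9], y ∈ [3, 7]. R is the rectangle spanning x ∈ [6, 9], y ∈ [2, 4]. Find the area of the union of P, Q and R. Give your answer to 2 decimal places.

35.00

By inclusion–exclusion:
Individual areas: |P| = 16, |Q| = 24, |R| = 6.
|P∩Q|: x∈[3,5], y∈[3,7] → 2·4 = 8.
|P∩R| = 0 (no overlap).
|Q∩R|: x∈[6,9], y∈[3,4] → 3·1 = 3.
|P∩Q∩R| = 0.
|P ∪ Q ∪ R| = 46 − 11 + 0 = 35.00.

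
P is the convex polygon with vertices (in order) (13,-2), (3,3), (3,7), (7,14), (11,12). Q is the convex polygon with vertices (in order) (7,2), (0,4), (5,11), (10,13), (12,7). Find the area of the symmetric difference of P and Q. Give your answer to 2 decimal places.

44.63

|P| = 99, |Q| = 74, |P∩Q| = 64.1828.
|P △ Q| = |P| + |Q| − 2·|P∩Q| = 99 + 74 − 128.3656 = 44.63.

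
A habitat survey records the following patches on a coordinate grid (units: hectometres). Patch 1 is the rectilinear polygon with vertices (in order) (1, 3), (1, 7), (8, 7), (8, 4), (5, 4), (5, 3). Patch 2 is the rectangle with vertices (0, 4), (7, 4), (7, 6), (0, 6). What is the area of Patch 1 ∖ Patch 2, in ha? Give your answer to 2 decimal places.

|Patch 1| = 25, |Patch 1∩Patch 2| = 12.
|Patch 1 ∖ Patch 2| = |Patch 1| − |Patch 1∩Patch 2| = 25 − 12 = 13.00.

13.00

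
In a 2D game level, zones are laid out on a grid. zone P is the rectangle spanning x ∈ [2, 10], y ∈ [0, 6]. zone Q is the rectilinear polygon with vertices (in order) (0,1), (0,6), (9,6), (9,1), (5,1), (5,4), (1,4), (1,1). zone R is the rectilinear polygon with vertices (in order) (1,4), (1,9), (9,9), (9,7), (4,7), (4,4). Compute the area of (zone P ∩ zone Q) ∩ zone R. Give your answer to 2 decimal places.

4.00

The region (zone P ∩ zone Q) ∩ zone R is the polygon with vertices (2,4), (2,6), (4,6), (4,4).
By the shoelace formula its area is 4.00.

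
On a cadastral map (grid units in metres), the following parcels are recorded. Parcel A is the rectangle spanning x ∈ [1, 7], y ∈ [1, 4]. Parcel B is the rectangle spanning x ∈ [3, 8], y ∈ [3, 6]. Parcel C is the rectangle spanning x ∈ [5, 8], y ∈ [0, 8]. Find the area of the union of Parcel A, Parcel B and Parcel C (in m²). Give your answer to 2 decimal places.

40.00

By inclusion–exclusion:
Individual areas: |Parcel A| = 18, |Parcel B| = 15, |Parcel C| = 24.
|Parcel A∩Parcel B|: x∈[3,7], y∈[3,4] → 4·1 = 4.
|Parcel A∩Parcel C|: x∈[5,7], y∈[1,4] → 2·3 = 6.
|Parcel B∩Parcel C|: x∈[5,8], y∈[3,6] → 3·3 = 9.
|Parcel A∩Parcel B∩Parcel C| = 2.
|Parcel A ∪ Parcel B ∪ Parcel C| = 57 − 19 + 2 = 40.00.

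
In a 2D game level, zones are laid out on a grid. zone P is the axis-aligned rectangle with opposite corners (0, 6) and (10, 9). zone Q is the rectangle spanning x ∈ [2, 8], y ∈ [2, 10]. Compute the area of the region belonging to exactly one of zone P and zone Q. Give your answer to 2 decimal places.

42.00

|zone P∩zone Q|: x∈[2,8], y∈[6,9] → 6·3 = 18.
|zone P △ zone Q| = |zone P| + |zone Q| − 2·|zone P∩zone Q| = 30 + 48 − 36 = 42.00.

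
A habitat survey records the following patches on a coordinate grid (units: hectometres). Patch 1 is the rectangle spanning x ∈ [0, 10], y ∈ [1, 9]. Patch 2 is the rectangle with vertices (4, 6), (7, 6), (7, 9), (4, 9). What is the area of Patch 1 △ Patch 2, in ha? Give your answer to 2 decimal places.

71.00

|Patch 1∩Patch 2|: x∈[4,7], y∈[6,9] → 3·3 = 9.
|Patch 1 △ Patch 2| = |Patch 1| + |Patch 2| − 2·|Patch 1∩Patch 2| = 80 + 9 − 18 = 71.00.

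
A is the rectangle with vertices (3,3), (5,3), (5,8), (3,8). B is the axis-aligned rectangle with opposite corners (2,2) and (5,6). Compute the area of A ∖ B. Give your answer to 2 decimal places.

|A∩B|: x∈[3,5], y∈[3,6] → 2·3 = 6.
|A| = 10.
|A ∖ B| = |A| − |A∩B| = 10 − 6 = 4.00.

4.00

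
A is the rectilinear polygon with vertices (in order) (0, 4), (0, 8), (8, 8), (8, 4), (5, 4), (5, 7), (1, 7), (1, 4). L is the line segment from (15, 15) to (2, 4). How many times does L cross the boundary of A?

The segment meets the boundary at (5,6.538), (6.727,8).

2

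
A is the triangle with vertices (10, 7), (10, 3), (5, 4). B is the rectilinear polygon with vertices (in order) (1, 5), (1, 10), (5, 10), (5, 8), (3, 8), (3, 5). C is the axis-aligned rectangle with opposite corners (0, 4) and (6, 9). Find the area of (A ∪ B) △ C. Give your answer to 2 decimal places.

|A ∪ B| = 24.
|(A ∪ B) ∩ C| = 10.3.
|(A ∪ B) △ C| = 24 + 30 − 20.6 = 33.40.

33.40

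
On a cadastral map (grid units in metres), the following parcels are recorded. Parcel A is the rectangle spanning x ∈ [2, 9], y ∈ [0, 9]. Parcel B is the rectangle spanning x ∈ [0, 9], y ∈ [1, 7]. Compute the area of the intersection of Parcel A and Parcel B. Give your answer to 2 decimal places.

|Parcel A∩Parcel B|: x∈[2,9], y∈[1,7] → 7·6 = 42.

42.00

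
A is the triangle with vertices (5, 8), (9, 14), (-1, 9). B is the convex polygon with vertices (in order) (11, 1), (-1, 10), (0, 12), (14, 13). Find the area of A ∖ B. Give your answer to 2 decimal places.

|A| = 20, |A∩B| = 18.0387.
|A ∖ B| = |A| − |A∩B| = 20 − 18.0387 = 1.96.

1.96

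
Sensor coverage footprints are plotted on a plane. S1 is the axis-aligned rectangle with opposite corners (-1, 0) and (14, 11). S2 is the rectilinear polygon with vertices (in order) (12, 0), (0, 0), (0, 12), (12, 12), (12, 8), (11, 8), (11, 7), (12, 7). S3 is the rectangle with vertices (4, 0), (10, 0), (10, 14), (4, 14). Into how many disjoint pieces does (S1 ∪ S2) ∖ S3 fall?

(S1 ∪ S2) ∖ S3 splits into 2 disjoint pieces (area 46, area 59).

2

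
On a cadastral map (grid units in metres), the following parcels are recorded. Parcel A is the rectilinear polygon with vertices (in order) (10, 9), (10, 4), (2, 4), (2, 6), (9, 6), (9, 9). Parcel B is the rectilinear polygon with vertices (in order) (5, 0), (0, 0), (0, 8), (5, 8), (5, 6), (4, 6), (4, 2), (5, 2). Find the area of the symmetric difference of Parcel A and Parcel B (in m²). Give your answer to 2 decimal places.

47.00

|Parcel A| = 19, |Parcel B| = 36, |Parcel A∩Parcel B| = 4.
|Parcel A △ Parcel B| = |Parcel A| + |Parcel B| − 2·|Parcel A∩Parcel B| = 19 + 36 − 8 = 47.00.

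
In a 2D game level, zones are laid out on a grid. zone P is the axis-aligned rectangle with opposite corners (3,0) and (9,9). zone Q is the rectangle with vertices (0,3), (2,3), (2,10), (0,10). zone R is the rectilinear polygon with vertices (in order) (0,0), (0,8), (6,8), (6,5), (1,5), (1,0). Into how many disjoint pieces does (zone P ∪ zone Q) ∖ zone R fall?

(zone P ∪ zone Q) ∖ zone R splits into 3 disjoint pieces (area 45, area 2, area 4).

3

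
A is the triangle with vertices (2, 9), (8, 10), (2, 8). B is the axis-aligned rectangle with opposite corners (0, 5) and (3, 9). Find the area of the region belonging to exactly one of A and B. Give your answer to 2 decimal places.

|A| = 3, |B| = 12, |A∩B| = 0.8333.
|A △ B| = |A| + |B| − 2·|A∩B| = 3 + 12 − 1.6667 = 13.33.

13.33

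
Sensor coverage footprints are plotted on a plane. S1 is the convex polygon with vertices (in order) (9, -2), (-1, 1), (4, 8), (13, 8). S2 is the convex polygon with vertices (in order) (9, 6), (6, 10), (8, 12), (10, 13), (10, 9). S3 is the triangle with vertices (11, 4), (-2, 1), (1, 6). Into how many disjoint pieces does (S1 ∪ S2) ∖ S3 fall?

1

(S1 ∪ S2) ∖ S3 is a single connected region.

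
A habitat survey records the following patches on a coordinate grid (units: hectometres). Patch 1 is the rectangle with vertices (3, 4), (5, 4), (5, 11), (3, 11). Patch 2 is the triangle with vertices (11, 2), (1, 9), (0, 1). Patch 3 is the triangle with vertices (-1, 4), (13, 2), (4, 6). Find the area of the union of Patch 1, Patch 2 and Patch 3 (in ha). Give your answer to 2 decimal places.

By inclusion–exclusion:
Individual areas: |Patch 1| = 14, |Patch 2| = 43.5, |Patch 3| = 19.
|Patch 1∩Patch 2| = 5.8.
|Patch 1∩Patch 3| = 3.5778.
|Patch 2∩Patch 3| = 16.3935.
|Patch 1∩Patch 2∩Patch 3| = 3.5778.
|Patch 1 ∪ Patch 2 ∪ Patch 3| = 76.5 − 25.7713 + 3.5778 = 54.31.

54.31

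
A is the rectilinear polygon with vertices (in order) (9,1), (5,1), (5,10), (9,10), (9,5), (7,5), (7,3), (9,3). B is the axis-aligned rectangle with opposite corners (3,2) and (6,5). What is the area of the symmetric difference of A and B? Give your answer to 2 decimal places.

35.00

|A| = 32, |B| = 9, |A∩B| = 3.
|A △ B| = |A| + |B| − 2·|A∩B| = 32 + 9 − 6 = 35.00.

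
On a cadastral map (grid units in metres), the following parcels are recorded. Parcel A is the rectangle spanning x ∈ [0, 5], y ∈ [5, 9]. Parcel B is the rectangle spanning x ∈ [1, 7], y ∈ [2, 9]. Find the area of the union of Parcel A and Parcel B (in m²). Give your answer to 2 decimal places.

46.00

By inclusion–exclusion:
Individual areas: |Parcel A| = 20, |Parcel B| = 42.
|Parcel A∩Parcel B|: x∈[1,5], y∈[5,9] → 4·4 = 16.
|Parcel A ∪ Parcel B| = 62 − 16 = 46.00.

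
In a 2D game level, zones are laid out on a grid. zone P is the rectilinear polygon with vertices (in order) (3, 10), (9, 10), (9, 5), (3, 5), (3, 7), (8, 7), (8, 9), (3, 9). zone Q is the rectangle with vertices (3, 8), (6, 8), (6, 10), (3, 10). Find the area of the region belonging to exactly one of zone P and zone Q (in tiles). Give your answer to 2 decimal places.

|zone P| = 20, |zone Q| = 6, |zone P∩zone Q| = 3.
|zone P △ zone Q| = |zone P| + |zone Q| − 2·|zone P∩zone Q| = 20 + 6 − 6 = 20.00.

20.00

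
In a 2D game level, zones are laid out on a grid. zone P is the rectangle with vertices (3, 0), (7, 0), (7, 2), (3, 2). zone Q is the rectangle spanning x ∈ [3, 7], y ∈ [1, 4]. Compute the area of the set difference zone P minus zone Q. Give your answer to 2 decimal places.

4.00

|zone P∩zone Q|: x∈[3,7], y∈[1,2] → 4·1 = 4.
|zone P| = 8.
|zone P ∖ zone Q| = |zone P| − |zone P∩zone Q| = 8 − 4 = 4.00.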